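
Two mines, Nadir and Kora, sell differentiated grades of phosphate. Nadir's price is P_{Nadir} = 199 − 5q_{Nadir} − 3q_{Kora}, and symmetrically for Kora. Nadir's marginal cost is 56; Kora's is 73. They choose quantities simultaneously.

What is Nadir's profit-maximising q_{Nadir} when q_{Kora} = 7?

Mine Nadir's profit: π = q_{Nadir}(199 − 5q_{Nadir} − 3q_{Kora}) − 56q_{Nadir}.
∂π/∂q_{Nadir} = 143 − 10q_{Nadir} − 3q_{Kora} = 0 ⇒ q_{Nadir} = 14.3 − 0.3q_{Kora}.
At q_{Kora} = 7: q_{Nadir} = 14.3 − 0.3·7 = 12.2.

12.2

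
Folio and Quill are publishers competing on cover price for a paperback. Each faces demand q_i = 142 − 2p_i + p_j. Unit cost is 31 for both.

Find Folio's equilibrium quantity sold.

Folio's profit: π = (p_{Folio} − 31)(142 − 2p_{Folio} + p_{Quill}).
∂π/∂p_{Folio} = 204 − 4p_{Folio} + p_{Quill} = 0 ⇒ p_{Folio} = 51 + 0.25p_{Quill}.
By symmetry p_{Quill} = p_{Folio}; substituting into the reaction function, 0.75p_{Folio} = 51 and p_{Folio} = 68.
q_{Folio} = 142 − 2·68 + 68 = 74.

74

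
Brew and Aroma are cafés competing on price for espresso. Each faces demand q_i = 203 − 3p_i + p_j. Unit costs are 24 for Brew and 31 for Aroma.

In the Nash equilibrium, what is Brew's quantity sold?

94.8

Brew's profit: π = (p_{Brew} − 24)(203 − 3p_{Brew} + p_{Aroma}).
∂π/∂p_{Brew} = 275 − 6p_{Brew} + p_{Aroma} = 0 ⇒ p_{Brew} = 275/6 + (1/6)p_{Aroma}.
Similarly p_{Aroma} = 148/3 + (1/6)p_{Brew}.
Plugging p_{Aroma} into Brew's best response: p_{Brew} = 275/6 + (1/6)(148/3 + (1/6)p_{Brew}) ⇒ (35/36)p_{Brew} = 973/18, so p_{Brew} = 55.6.
Then p_{Aroma} = 148/3 + (1/6)·55.6 = 58.6.
q_{Brew} = 203 − 3·55.6 + 58.6 = 94.8.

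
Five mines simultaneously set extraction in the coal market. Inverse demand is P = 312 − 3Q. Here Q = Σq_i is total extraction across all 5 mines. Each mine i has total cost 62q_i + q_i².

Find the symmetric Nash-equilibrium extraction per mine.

12.5

A representative mine's profit is π_i = q_i(312 − 3Q) − 62q_i − q_i², with Q = q_i + Σ_{j≠i} q_j.
First-order condition: 250 − 8q_i − 3Σ_{j≠i} q_j = 0.
With identical mines, set every q_j = q: then 250 − 8q − 12q = 0, i.e. q = 250/20 = 12.5.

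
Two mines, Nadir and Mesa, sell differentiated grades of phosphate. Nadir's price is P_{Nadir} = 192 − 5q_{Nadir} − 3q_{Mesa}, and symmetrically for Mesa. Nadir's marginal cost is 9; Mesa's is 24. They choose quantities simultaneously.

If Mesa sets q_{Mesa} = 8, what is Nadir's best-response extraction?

Mine Nadir's profit: π = q_{Nadir}(192 − 5q_{Nadir} − 3q_{Mesa}) − 9q_{Nadir}.
∂π/∂q_{Nadir} = 183 − 10q_{Nadir} − 3q_{Mesa} = 0 ⇒ q_{Nadir} = 18.3 − 0.3q_{Mesa}.
At q_{Mesa} = 8: q_{Nadir} = 18.3 − 0.3·8 = 15.9.

15.9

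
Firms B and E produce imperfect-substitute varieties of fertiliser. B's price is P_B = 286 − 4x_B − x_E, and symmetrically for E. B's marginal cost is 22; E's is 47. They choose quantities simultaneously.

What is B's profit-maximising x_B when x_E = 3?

Firm B's profit: π = x_B(286 − 4x_B − x_E) − 22x_B.
∂π/∂x_B = 264 − 8x_B − x_E = 0 ⇒ x_B = 33 − 0.125x_E.
At x_E = 3: x_B = 33 − 0.125·3 = 32.625.

32.625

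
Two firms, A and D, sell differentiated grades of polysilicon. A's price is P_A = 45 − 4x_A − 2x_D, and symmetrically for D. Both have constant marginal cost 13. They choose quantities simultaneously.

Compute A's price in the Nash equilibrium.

Firm A's profit: π = x_A(45 − 4x_A − 2x_D) − 13x_A.
∂π/∂x_A = 32 − 8x_A − 2x_D = 0 ⇒ x_A = 4 − 0.25x_D.
Setting x_A = x_D in the reaction function: x_A = 4 − 0.25x_A, so x_A = 4 / 1.25 = 3.2.
P_A = 45 − 4·3.2 − 2·3.2 = 25.8.

25.8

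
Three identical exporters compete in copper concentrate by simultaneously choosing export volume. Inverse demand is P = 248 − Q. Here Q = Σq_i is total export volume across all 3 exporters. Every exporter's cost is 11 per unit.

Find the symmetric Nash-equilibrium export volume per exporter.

59.25

A representative exporter's profit is π_i = q_i(248 − Q) − 11q_i, with Q = q_i + Σ_{j≠i} q_j.
First-order condition: 237 − 2q_i − Σ_{j≠i} q_j = 0.
Imposing symmetry (q_j = q for all j) turns Σ_{j≠i} q_j into 2q, so 237 = 4q and q = 59.25.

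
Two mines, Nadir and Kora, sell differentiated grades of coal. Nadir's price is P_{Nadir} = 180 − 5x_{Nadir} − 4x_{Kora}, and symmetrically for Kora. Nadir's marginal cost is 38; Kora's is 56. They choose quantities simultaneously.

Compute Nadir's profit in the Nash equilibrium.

605

Mine Nadir's profit: π = x_{Nadir}(180 − 5x_{Nadir} − 4x_{Kora}) − 38x_{Nadir}.
∂π/∂x_{Nadir} = 142 − 10x_{Nadir} − 4x_{Kora} = 0 ⇒ x_{Nadir} = 14.2 − 0.4x_{Kora}.
Similarly x_{Kora} = 12.4 − 0.4x_{Nadir}.
Substituting the second reaction function into the first: x_{Nadir} = 14.2 − 0.4(12.4 − 0.4x_{Nadir}), which gives 0.84x_{Nadir} = 9.24 ⇒ x_{Nadir} = 11.
Then x_{Kora} = 12.4 − 0.4·11 = 8.
P_{Nadir} = 180 − 5·11 − 4·8 = 93.
Profit = (93 − 38)·11 = 605.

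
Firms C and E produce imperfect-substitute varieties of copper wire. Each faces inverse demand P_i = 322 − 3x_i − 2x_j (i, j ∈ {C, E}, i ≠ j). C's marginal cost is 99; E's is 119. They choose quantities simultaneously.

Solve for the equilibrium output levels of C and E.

29.125, 24.125

Firm C's profit: π = x_C(322 − 3x_C − 2x_E) − 99x_C.
∂π/∂x_C = 223 − 6x_C − 2x_E = 0 ⇒ x_C = 223/6 − (1/3)x_E.
Similarly x_E = 203/6 − (1/3)x_C.
Substituting the second reaction function into the first: x_C = 223/6 − (1/3)(203/6 − (1/3)x_C), which gives (8/9)x_C = 233/9 ⇒ x_C = 29.125.
Then x_E = 203/6 − (1/3)·29.125 = 24.125.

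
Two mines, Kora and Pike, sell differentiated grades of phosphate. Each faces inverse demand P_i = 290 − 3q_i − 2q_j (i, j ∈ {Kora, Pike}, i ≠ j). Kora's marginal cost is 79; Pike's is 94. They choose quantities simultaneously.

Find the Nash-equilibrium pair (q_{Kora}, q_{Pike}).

27.3125, 23.5625

Mine Kora's profit: π = q_{Kora}(290 − 3q_{Kora} − 2q_{Pike}) − 79q_{Kora}.
∂π/∂q_{Kora} = 211 − 6q_{Kora} − 2q_{Pike} = 0 ⇒ q_{Kora} = 211/6 − (1/3)q_{Pike}.
Similarly q_{Pike} = 98/3 − (1/3)q_{Kora}.
Substituting the second reaction function into the first: q_{Kora} = 211/6 − (1/3)(98/3 − (1/3)q_{Kora}), which gives (8/9)q_{Kora} = 437/18 ⇒ q_{Kora} = 27.3125.
Then q_{Pike} = 98/3 − (1/3)·27.3125 = 23.5625.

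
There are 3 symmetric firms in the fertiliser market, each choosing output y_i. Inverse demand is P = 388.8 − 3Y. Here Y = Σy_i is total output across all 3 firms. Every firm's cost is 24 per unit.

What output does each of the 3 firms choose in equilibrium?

A representative firm's profit is π_i = y_i(388.8 − 3Y) − 24y_i, with Y = y_i + Σ_{j≠i} y_j.
First-order condition: 364.8 − 6y_i − 3Σ_{j≠i} y_j = 0.
In a symmetric equilibrium every firm chooses the same y, so Σ_{j≠i} y_j = 2y. The condition becomes 364.8 − 12y = 0, giving y = 364.8/12 = 30.4.

30.4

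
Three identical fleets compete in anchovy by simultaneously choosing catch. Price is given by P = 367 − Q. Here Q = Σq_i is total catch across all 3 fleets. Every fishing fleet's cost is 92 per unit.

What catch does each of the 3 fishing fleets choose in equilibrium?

68.75

A representative fishing fleet's profit is π_i = q_i(367 − Q) − 92q_i, with Q = q_i + Σ_{j≠i} q_j.
First-order condition: 275 − 2q_i − Σ_{j≠i} q_j = 0.
With identical fishing fleets, set every q_j = q: then 275 − 2q − 2q = 0, i.e. q = 275/4 = 68.75.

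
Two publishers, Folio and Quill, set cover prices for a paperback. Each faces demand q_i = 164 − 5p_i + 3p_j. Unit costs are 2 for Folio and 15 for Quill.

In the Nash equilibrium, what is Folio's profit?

Folio's profit: π = (p_{Folio} − 2)(164 − 5p_{Folio} + 3p_{Quill}).
∂π/∂p_{Folio} = 174 − 10p_{Folio} + 3p_{Quill} = 0 ⇒ p_{Folio} = 17.4 + 0.3p_{Quill}.
Similarly p_{Quill} = 23.9 + 0.3p_{Folio}.
Substituting the second reaction function into the first: p_{Folio} = 17.4 + 0.3(23.9 + 0.3p_{Folio}), which gives 0.91p_{Folio} = 24.57 ⇒ p_{Folio} = 27.
Then p_{Quill} = 23.9 + 0.3·27 = 32.
q_{Folio} = 164 − 5·27 + 3·32 = 125.
Profit = (27 − 2)·125 = 3125.

3125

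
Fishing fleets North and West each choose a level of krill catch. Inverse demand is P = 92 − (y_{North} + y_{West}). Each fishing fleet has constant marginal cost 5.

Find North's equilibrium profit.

841

Fishing fleet North's profit: π = y_{North}(92 − (y_{North} + y_{West})) − 5y_{North}.
∂π/∂y_{North} = 87 − 2y_{North} − y_{West} = 0, so y_{North} = 43.5 − 0.5y_{West}.
The game is symmetric, so in equilibrium y_{West} = y_{North}: the reaction function gives 1.5y_{North} = 43.5, hence y_{North} = 29.
Price P = 92 − 58 = 34.
North's profit: (34 − 5)·29 = 841.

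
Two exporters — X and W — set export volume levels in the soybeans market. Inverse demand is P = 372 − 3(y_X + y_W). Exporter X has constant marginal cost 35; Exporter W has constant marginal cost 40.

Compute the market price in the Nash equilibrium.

Exporter X's profit: π = y_X(372 − 3(y_X + y_W)) − 35y_X.
∂π/∂y_X = 337 − 6y_X − 3y_W = 0, so y_X = 337/6 − 0.5y_W.
By the same steps for W: y_W = 166/3 − 0.5y_X.
Substituting the second reaction function into the first: y_X = 337/6 − 0.5(166/3 − 0.5y_X), which gives 0.75y_X = 28.5 ⇒ y_X = 38.
Then y_W = 166/3 − 0.5·38 = 109/3.
Equilibrium price: P = 372 − 3·(223/3) = 149.

149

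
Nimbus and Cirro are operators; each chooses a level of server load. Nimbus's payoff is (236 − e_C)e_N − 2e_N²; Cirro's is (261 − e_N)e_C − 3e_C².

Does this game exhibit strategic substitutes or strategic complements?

Expanding Nimbus's payoff: 236e_N − e_Ce_N − 2e_N².
∂π/∂e_N = 236 − e_C − 4e_N = 0, so e_N = 59 − 0.25e_C.
The best-response slope de_N/de_C = −0.25 < 0: the reaction function is downward-sloping, so the choices are strategic substitutes.

strategic substitutes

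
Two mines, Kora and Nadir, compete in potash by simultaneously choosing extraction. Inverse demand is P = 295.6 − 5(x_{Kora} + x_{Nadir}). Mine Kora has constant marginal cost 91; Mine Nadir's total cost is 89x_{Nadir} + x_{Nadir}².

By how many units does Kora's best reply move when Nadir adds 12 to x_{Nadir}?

-6

Mine Kora's profit: π = x_{Kora}(295.6 − 5(x_{Kora} + x_{Nadir})) − 91x_{Kora}.
∂π/∂x_{Kora} = 204.6 − 10x_{Kora} − 5x_{Nadir} = 0, so x_{Kora} = 20.46 − 0.5x_{Nadir}.
The reaction-function slope is −0.5, so a 12-unit rise in x_{Nadir} moves x_{Kora} by −0.5 × 12 = −6. Kora's best response falls — the actions are strategic substitutes.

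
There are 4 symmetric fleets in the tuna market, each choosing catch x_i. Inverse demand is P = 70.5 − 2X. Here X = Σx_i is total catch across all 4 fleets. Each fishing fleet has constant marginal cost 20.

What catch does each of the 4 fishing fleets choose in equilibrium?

5.05

A representative fishing fleet's profit is π_i = x_i(70.5 − 2X) − 20x_i, with X = x_i + Σ_{j≠i} x_j.
First-order condition: 50.5 − 4x_i − 2Σ_{j≠i} x_j = 0.
In a symmetric equilibrium every fishing fleet chooses the same x, so Σ_{j≠i} x_j = 3x. The condition becomes 50.5 − 10x = 0, giving x = 50.5/10 = 5.05.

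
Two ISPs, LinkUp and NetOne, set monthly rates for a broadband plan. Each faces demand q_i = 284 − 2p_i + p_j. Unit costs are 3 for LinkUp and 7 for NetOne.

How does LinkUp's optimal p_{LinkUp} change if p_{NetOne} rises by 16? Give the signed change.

LinkUp's profit: π = (p_{LinkUp} − 3)(284 − 2p_{LinkUp} + p_{NetOne}).
∂π/∂p_{LinkUp} = 290 − 4p_{LinkUp} + p_{NetOne} = 0 ⇒ p_{LinkUp} = 72.5 + 0.25p_{NetOne}.
The reaction-function slope is 0.25, so a 16-unit rise in p_{NetOne} moves p_{LinkUp} by 0.25 × 16 = 4. LinkUp's best response rises — the actions are strategic complements.

4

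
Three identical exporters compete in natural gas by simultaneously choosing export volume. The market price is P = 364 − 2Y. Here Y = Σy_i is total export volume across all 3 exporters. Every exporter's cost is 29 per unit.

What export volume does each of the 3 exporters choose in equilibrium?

41.875

A representative exporter's profit is π_i = y_i(364 − 2Y) − 29y_i, with Y = y_i + Σ_{j≠i} y_j.
First-order condition: 335 − 4y_i − 2Σ_{j≠i} y_j = 0.
With identical exporters, set every y_j = y: then 335 − 4y − 4y = 0, i.e. y = 335/8 = 41.875.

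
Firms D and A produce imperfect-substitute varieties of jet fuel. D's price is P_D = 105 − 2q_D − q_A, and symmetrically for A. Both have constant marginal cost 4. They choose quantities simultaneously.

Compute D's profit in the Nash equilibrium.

Firm D's profit: π = q_D(105 − 2q_D − q_A) − 4q_D.
∂π/∂q_D = 101 − 4q_D − q_A = 0 ⇒ q_D = 25.25 − 0.25q_A.
By symmetry q_A = q_D; substituting into the reaction function, 1.25q_D = 25.25 and q_D = 20.2.
P_D = 105 − 2·20.2 − 20.2 = 44.4.
Profit = (44.4 − 4)·20.2 = 816.08.

816.08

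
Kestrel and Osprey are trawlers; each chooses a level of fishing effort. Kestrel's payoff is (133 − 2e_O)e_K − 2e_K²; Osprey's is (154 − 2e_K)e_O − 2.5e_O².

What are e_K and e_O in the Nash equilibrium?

Expanding Kestrel's payoff: 133e_K − 2e_Oe_K − 2e_K².
∂π/∂e_K = 133 − 2e_O − 4e_K = 0, so e_K = 33.25 − 0.5e_O.
Likewise for Osprey: e_O = 30.8 − 0.4e_K.
Substituting the second reaction function into the first: e_K = 33.25 − 0.5(30.8 − 0.4e_K), which gives 0.8e_K = 17.85 ⇒ e_K = 22.3125.
Then e_O = 30.8 − 0.4·22.3125 = 21.875.

22.3125, 21.875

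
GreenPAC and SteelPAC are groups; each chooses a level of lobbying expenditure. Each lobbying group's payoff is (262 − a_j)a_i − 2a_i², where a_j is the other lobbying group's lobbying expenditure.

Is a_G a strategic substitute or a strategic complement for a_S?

strategic substitutes

GreenPAC's payoff is (262 − a_S)a_G − 2a_G².
∂π/∂a_G = 262 − a_S − 4a_G = 0, so a_G = 65.5 − 0.25a_S.
The best-response slope da_G/da_S = −0.25 < 0: the reaction function is downward-sloping, so the choices are strategic substitutes.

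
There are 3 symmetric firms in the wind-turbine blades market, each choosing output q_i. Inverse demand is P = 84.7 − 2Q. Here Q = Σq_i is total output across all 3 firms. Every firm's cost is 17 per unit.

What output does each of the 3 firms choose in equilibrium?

8.4625

A representative firm's profit is π_i = q_i(84.7 − 2Q) − 17q_i, with Q = q_i + Σ_{j≠i} q_j.
First-order condition: 67.7 − 4q_i − 2Σ_{j≠i} q_j = 0.
In a symmetric equilibrium every firm chooses the same q, so Σ_{j≠i} q_j = 2q. The condition becomes 67.7 − 8q = 0, giving q = 67.7/8 = 8.4625.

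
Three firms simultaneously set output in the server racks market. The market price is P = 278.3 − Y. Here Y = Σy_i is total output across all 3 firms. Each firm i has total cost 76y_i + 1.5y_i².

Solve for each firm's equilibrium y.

28.9

A representative firm's profit is π_i = y_i(278.3 − Y) − 76y_i − 1.5y_i², with Y = y_i + Σ_{j≠i} y_j.
First-order condition: 202.3 − 5y_i − Σ_{j≠i} y_j = 0.
In a symmetric equilibrium every firm chooses the same y, so Σ_{j≠i} y_j = 2y. The condition becomes 202.3 − 7y = 0, giving y = 202.3/7 = 28.9.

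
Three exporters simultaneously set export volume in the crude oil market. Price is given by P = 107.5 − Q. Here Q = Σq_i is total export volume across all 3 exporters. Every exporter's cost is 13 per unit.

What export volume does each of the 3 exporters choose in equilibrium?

23.625

A representative exporter's profit is π_i = q_i(107.5 − Q) − 13q_i, with Q = q_i + Σ_{j≠i} q_j.
First-order condition: 94.5 − 2q_i − Σ_{j≠i} q_j = 0.
With identical exporters, set every q_j = q: then 94.5 − 2q − 2q = 0, i.e. q = 94.5/4 = 23.625.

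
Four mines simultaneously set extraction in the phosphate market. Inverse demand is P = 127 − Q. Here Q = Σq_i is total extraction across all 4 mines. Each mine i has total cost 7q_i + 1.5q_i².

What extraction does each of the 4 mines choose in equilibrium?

A representative mine's profit is π_i = q_i(127 − Q) − 7q_i − 1.5q_i², with Q = q_i + Σ_{j≠i} q_j.
First-order condition: 120 − 5q_i − Σ_{j≠i} q_j = 0.
Imposing symmetry (q_j = q for all j) turns Σ_{j≠i} q_j into 3q, so 120 = 8q and q = 15.

15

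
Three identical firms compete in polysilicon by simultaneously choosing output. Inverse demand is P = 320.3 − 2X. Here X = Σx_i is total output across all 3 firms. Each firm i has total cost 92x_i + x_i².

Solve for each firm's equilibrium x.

22.83

A representative firm's profit is π_i = x_i(320.3 − 2X) − 92x_i − x_i², with X = x_i + Σ_{j≠i} x_j.
First-order condition: 228.3 − 6x_i − 2Σ_{j≠i} x_j = 0.
With identical firms, set every x_j = x: then 228.3 − 6x − 4x = 0, i.e. x = 228.3/10 = 22.83.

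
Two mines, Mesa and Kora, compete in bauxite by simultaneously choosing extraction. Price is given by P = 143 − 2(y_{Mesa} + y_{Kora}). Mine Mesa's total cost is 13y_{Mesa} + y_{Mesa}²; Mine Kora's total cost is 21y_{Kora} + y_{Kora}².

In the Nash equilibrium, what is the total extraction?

Mine Mesa's profit: π = y_{Mesa}(143 − 2(y_{Mesa} + y_{Kora})) − 13y_{Mesa} − y_{Mesa}².
∂π/∂y_{Mesa} = 130 − 6y_{Mesa} − 2y_{Kora} = 0, so y_{Mesa} = 65/3 − (1/3)y_{Kora}.
By the same steps for Kora: y_{Kora} = 61/3 − (1/3)y_{Mesa}.
Solving the two reaction functions simultaneously: (1 − (−1/3)(−1/3))y_{Mesa} = 65/3 − (1/3)·(61/3), so (8/9)y_{Mesa} = 134/9 and y_{Mesa} = 16.75.
Then y_{Kora} = 61/3 − (1/3)·16.75 = 14.75.
Total extraction: 16.75 + 14.75 = 31.5.

31.5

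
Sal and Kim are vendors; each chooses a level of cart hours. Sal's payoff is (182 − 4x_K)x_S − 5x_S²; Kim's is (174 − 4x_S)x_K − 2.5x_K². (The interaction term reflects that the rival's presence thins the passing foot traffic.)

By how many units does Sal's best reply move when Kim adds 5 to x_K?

-2

Expanding Sal's payoff: 182x_S − 4x_Kx_S − 5x_S².
∂π/∂x_S = 182 − 4x_K − 10x_S = 0, so x_S = 18.2 − 0.4x_K.
The reaction-function slope is −0.4, so a 5-unit rise in x_K moves x_S by −0.4 × 5 = −2. Sal's best response falls — the actions are strategic substitutes.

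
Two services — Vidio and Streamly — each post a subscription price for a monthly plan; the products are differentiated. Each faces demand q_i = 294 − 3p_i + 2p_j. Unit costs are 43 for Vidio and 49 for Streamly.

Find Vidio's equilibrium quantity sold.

191.625

Vidio's profit: π = (p_{Vidio} − 43)(294 − 3p_{Vidio} + 2p_{Streamly}).
∂π/∂p_{Vidio} = 423 − 6p_{Vidio} + 2p_{Streamly} = 0 ⇒ p_{Vidio} = 70.5 + (1/3)p_{Streamly}.
Similarly p_{Streamly} = 73.5 + (1/3)p_{Vidio}.
Plugging p_{Streamly} into Vidio's best response: p_{Vidio} = 70.5 + (1/3)(73.5 + (1/3)p_{Vidio}) ⇒ (8/9)p_{Vidio} = 95, so p_{Vidio} = 106.875.
Then p_{Streamly} = 73.5 + (1/3)·106.875 = 109.125.
q_{Vidio} = 294 − 3·106.875 + 2·109.125 = 191.625.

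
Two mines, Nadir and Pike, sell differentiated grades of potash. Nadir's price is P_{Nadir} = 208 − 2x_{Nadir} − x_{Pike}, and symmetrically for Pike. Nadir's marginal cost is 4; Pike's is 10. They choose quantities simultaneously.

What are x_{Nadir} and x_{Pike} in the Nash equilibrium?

Mine Nadir's profit: π = x_{Nadir}(208 − 2x_{Nadir} − x_{Pike}) − 4x_{Nadir}.
∂π/∂x_{Nadir} = 204 − 4x_{Nadir} − x_{Pike} = 0 ⇒ x_{Nadir} = 51 − 0.25x_{Pike}.
Similarly x_{Pike} = 49.5 − 0.25x_{Nadir}.
Plugging x_{Pike} into Nadir's best response: x_{Nadir} = 51 − 0.25(49.5 − 0.25x_{Nadir}) ⇒ 0.9375x_{Nadir} = 38.625, so x_{Nadir} = 41.2.
Then x_{Pike} = 49.5 − 0.25·41.2 = 39.2.

41.2, 39.2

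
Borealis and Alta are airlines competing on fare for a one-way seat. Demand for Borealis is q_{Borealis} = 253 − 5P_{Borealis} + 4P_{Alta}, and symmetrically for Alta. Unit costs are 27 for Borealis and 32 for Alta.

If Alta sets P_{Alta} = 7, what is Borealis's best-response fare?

Borealis's profit: π = (P_{Borealis} − 27)(253 − 5P_{Borealis} + 4P_{Alta}).
∂π/∂P_{Borealis} = 388 − 10P_{Borealis} + 4P_{Alta} = 0 ⇒ P_{Borealis} = 38.8 + 0.4P_{Alta}.
At P_{Alta} = 7: P_{Borealis} = 38.8 + 0.4·7 = 41.6.

41.6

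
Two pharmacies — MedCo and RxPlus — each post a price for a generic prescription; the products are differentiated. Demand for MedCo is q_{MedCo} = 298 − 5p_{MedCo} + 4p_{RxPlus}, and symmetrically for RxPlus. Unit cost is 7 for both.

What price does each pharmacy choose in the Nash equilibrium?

MedCo's profit: π = (p_{MedCo} − 7)(298 − 5p_{MedCo} + 4p_{RxPlus}).
∂π/∂p_{MedCo} = 333 − 10p_{MedCo} + 4p_{RxPlus} = 0 ⇒ p_{MedCo} = 33.3 + 0.4p_{RxPlus}.
Setting p_{MedCo} = p_{RxPlus} in the reaction function: p_{MedCo} = 33.3 + 0.4p_{MedCo}, so p_{MedCo} = 33.3 / 0.6 = 55.5.

55.5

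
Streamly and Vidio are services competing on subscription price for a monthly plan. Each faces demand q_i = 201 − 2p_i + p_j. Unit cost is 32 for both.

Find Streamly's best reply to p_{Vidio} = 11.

69

Streamly's profit: π = (p_{Streamly} − 32)(201 − 2p_{Streamly} + p_{Vidio}).
∂π/∂p_{Streamly} = 265 − 4p_{Streamly} + p_{Vidio} = 0 ⇒ p_{Streamly} = 66.25 + 0.25p_{Vidio}.
At p_{Vidio} = 11: p_{Streamly} = 66.25 + 0.25·11 = 69.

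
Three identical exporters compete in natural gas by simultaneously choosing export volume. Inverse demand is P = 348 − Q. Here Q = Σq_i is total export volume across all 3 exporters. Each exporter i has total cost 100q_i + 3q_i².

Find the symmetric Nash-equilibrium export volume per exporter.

24.8

A representative exporter's profit is π_i = q_i(348 − Q) − 100q_i − 3q_i², with Q = q_i + Σ_{j≠i} q_j.
First-order condition: 248 − 8q_i − Σ_{j≠i} q_j = 0.
Imposing symmetry (q_j = q for all j) turns Σ_{j≠i} q_j into 2q, so 248 = 10q and q = 24.8.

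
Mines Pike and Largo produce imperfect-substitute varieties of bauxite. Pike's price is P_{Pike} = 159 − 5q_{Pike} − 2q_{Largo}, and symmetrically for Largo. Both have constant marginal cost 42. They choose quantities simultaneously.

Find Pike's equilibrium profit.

475.3125

Mine Pike's profit: π = q_{Pike}(159 − 5q_{Pike} − 2q_{Largo}) − 42q_{Pike}.
∂π/∂q_{Pike} = 117 − 10q_{Pike} − 2q_{Largo} = 0 ⇒ q_{Pike} = 11.7 − 0.2q_{Largo}.
By symmetry q_{Largo} = q_{Pike}; substituting into the reaction function, 1.2q_{Pike} = 11.7 and q_{Pike} = 9.75.
P_{Pike} = 159 − 5·9.75 − 2·9.75 = 90.75.
Profit = (90.75 − 42)·9.75 = 475.3125.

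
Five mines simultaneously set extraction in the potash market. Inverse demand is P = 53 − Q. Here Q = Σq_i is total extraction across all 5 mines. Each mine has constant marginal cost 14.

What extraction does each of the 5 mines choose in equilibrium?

6.5

A representative mine's profit is π_i = q_i(53 − Q) − 14q_i, with Q = q_i + Σ_{j≠i} q_j.
First-order condition: 39 − 2q_i − Σ_{j≠i} q_j = 0.
Imposing symmetry (q_j = q for all j) turns Σ_{j≠i} q_j into 4q, so 39 = 6q and q = 6.5.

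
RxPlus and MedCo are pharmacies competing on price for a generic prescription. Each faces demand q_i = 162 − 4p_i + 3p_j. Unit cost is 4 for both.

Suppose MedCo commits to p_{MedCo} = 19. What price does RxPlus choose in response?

RxPlus's profit: π = (p_{RxPlus} − 4)(162 − 4p_{RxPlus} + 3p_{MedCo}).
∂π/∂p_{RxPlus} = 178 − 8p_{RxPlus} + 3p_{MedCo} = 0 ⇒ p_{RxPlus} = 22.25 + 0.375p_{MedCo}.
At p_{MedCo} = 19: p_{RxPlus} = 22.25 + 0.375·19 = 29.375.

29.375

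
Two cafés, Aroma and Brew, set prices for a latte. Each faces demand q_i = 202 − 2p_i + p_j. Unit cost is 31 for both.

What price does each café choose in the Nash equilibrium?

Aroma's profit: π = (p_{Aroma} − 31)(202 − 2p_{Aroma} + p_{Brew}).
∂π/∂p_{Aroma} = 264 − 4p_{Aroma} + p_{Brew} = 0 ⇒ p_{Aroma} = 66 + 0.25p_{Brew}.
The game is symmetric, so in equilibrium p_{Brew} = p_{Aroma}: the reaction function gives 0.75p_{Aroma} = 66, hence p_{Aroma} = 88.

88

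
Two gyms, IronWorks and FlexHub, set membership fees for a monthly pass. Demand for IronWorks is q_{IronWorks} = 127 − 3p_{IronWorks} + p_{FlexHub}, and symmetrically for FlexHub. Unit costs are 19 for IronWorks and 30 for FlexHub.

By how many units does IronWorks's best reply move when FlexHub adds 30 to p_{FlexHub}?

IronWorks's profit: π = (p_{IronWorks} − 19)(127 − 3p_{IronWorks} + p_{FlexHub}).
∂π/∂p_{IronWorks} = 184 − 6p_{IronWorks} + p_{FlexHub} = 0 ⇒ p_{IronWorks} = 92/3 + (1/6)p_{FlexHub}.
The reaction-function slope is 1/6, so a 30-unit rise in p_{FlexHub} moves p_{IronWorks} by 1/6 × 30 = 5. IronWorks's best response rises — the actions are strategic complements.

5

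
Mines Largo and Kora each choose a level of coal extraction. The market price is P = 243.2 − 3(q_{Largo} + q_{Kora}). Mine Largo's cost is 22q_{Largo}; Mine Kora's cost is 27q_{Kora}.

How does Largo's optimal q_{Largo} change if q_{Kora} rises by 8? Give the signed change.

Mine Largo's profit: π = q_{Largo}(243.2 − 3(q_{Largo} + q_{Kora})) − 22q_{Largo}.
∂π/∂q_{Largo} = 221.2 − 6q_{Largo} − 3q_{Kora} = 0, so q_{Largo} = 553/15 − 0.5q_{Kora}.
The reaction-function slope is −0.5, so an 8-unit rise in q_{Kora} moves q_{Largo} by −0.5 × 8 = −4. Largo's best response falls — the actions are strategic substitutes.

-4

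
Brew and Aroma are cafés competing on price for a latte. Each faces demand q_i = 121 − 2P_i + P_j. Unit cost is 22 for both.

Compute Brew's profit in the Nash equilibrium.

Brew's profit: π = (P_{Brew} − 22)(121 − 2P_{Brew} + P_{Aroma}).
∂π/∂P_{Brew} = 165 − 4P_{Brew} + P_{Aroma} = 0 ⇒ P_{Brew} = 41.25 + 0.25P_{Aroma}.
The game is symmetric, so in equilibrium P_{Aroma} = P_{Brew}: the reaction function gives 0.75P_{Brew} = 41.25, hence P_{Brew} = 55.
q_{Brew} = 121 − 2·55 + 55 = 66.
Profit = (55 − 22)·66 = 2178.

2178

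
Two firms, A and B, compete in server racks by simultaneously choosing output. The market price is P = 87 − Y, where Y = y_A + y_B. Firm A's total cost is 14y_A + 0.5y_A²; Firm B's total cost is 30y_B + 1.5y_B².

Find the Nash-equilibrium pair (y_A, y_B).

Firm A's profit: π = y_A(87 − (y_A + y_B)) − 14y_A − 0.5y_A².
∂π/∂y_A = 73 − 3y_A − y_B = 0, so y_A = 73/3 − (1/3)y_B.
For B: ∂π/∂y_B = 57 − 5y_B − y_A = 0 ⇒ y_B = 11.4 − 0.2y_A.
Plugging y_B into A's best response: y_A = 73/3 − (1/3)(11.4 − 0.2y_A) ⇒ (14/15)y_A = 308/15, so y_A = 22.
Then y_B = 11.4 − 0.2·22 = 7.

22, 7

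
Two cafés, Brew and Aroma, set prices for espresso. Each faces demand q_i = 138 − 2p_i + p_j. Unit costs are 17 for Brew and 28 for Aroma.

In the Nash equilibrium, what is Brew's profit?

Brew's profit: π = (p_{Brew} − 17)(138 − 2p_{Brew} + p_{Aroma}).
∂π/∂p_{Brew} = 172 − 4p_{Brew} + p_{Aroma} = 0 ⇒ p_{Brew} = 43 + 0.25p_{Aroma}.
Similarly p_{Aroma} = 48.5 + 0.25p_{Brew}.
Solving the two reaction functions simultaneously: (1 − (0.25)(0.25))p_{Brew} = 43 + 0.25·48.5, so 0.9375p_{Brew} = 55.125 and p_{Brew} = 58.8.
Then p_{Aroma} = 48.5 + 0.25·58.8 = 63.2.
q_{Brew} = 138 − 2·58.8 + 63.2 = 83.6.
Profit = (58.8 − 17)·83.6 = 3494.48.

3494.48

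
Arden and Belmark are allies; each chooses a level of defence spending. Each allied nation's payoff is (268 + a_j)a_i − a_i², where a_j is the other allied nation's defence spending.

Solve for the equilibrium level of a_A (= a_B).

Arden's payoff is (268 + a_B)a_A − a_A².
∂π/∂a_A = 268 + a_B − 2a_A = 0, so a_A = 134 + 0.5a_B.
Setting a_A = a_B in the reaction function: a_A = 134 + 0.5a_A, so a_A = 134 / 0.5 = 268.

268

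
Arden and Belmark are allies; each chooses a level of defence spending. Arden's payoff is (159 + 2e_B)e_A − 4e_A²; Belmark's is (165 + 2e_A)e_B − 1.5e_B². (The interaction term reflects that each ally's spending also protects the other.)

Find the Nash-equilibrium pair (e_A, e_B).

Expanding Arden's payoff: 159e_A + 2e_Be_A − 4e_A².
∂π/∂e_A = 159 + 2e_B − 8e_A = 0, so e_A = 19.875 + 0.25e_B.
Likewise for Belmark: e_B = 55 + (2/3)e_A.
Substituting the second reaction function into the first: e_A = 19.875 + 0.25(55 + (2/3)e_A), which gives (5/6)e_A = 33.625 ⇒ e_A = 40.35.
Then e_B = 55 + (2/3)·40.35 = 81.9.

40.35, 81.9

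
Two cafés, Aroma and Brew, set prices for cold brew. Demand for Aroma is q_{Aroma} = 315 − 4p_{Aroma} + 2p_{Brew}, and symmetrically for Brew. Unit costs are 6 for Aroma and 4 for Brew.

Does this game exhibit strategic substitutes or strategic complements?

Aroma's profit: π = (p_{Aroma} − 6)(315 − 4p_{Aroma} + 2p_{Brew}).
∂π/∂p_{Aroma} = 339 − 8p_{Aroma} + 2p_{Brew} = 0 ⇒ p_{Aroma} = 42.375 + 0.25p_{Brew}.
The best-response slope dp_{Aroma}/dp_{Brew} = 0.25 > 0: the reaction function is upward-sloping, so the choices are strategic complements.

strategic complements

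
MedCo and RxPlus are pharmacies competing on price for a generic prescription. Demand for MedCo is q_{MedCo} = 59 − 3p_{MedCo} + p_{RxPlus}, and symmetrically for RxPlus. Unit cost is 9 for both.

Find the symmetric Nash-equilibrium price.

MedCo's profit: π = (p_{MedCo} − 9)(59 − 3p_{MedCo} + p_{RxPlus}).
∂π/∂p_{MedCo} = 86 − 6p_{MedCo} + p_{RxPlus} = 0 ⇒ p_{MedCo} = 43/3 + (1/6)p_{RxPlus}.
By symmetry p_{RxPlus} = p_{MedCo}; substituting into the reaction function, (5/6)p_{MedCo} = 43/3 and p_{MedCo} = 17.2.

17.2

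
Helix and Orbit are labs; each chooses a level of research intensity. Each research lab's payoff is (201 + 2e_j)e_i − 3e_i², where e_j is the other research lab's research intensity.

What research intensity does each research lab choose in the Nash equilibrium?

Helix's payoff is (201 + 2e_O)e_H − 3e_H².
∂π/∂e_H = 201 + 2e_O − 6e_H = 0, so e_H = 33.5 + (1/3)e_O.
By symmetry e_O = e_H; substituting into the reaction function, (2/3)e_H = 33.5 and e_H = 50.25.

50.25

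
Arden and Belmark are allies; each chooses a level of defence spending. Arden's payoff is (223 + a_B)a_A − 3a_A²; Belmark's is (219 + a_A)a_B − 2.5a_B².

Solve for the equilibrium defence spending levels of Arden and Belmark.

46, 53

Expanding Arden's payoff: 223a_A + a_Ba_A − 3a_A².
∂π/∂a_A = 223 + a_B − 6a_A = 0, so a_A = 223/6 + (1/6)a_B.
Likewise for Belmark: a_B = 43.8 + 0.2a_A.
Solving the two reaction functions simultaneously: (1 − (1/6)(0.2))a_A = 223/6 + (1/6)·43.8, so (29/30)a_A = 667/15 and a_A = 46.
Then a_B = 43.8 + 0.2·46 = 53.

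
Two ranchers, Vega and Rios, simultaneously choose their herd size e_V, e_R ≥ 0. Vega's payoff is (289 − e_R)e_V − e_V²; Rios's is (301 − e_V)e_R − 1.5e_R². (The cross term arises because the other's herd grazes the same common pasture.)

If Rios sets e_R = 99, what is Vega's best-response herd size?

95

Expanding Vega's payoff: 289e_V − e_Re_V − e_V².
∂π/∂e_V = 289 − e_R − 2e_V = 0, so e_V = 144.5 − 0.5e_R.
At e_R = 99: e_V = 144.5 − 0.5·99 = 95.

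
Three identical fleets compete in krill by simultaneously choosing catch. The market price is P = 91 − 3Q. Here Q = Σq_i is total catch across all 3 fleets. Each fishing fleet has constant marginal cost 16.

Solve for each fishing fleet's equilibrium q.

A representative fishing fleet's profit is π_i = q_i(91 − 3Q) − 16q_i, with Q = q_i + Σ_{j≠i} q_j.
First-order condition: 75 − 6q_i − 3Σ_{j≠i} q_j = 0.
With identical fishing fleets, set every q_j = q: then 75 − 6q − 6q = 0, i.e. q = 75/12 = 6.25.

6.25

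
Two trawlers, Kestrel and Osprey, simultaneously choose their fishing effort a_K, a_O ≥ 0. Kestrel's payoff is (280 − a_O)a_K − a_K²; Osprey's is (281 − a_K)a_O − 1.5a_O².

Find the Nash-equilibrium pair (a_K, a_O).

111.8, 56.4

Expanding Kestrel's payoff: 280a_K − a_Oa_K − a_K².
∂π/∂a_K = 280 − a_O − 2a_K = 0, so a_K = 140 − 0.5a_O.
Likewise for Osprey: a_O = 281/3 − (1/3)a_K.
Plugging a_O into Kestrel's best response: a_K = 140 − 0.5(281/3 − (1/3)a_K) ⇒ (5/6)a_K = 559/6, so a_K = 111.8.
Then a_O = 281/3 − (1/3)·111.8 = 56.4.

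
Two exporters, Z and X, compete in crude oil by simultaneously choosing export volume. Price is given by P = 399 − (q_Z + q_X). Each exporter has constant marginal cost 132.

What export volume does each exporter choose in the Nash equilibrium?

Exporter Z's profit: π = q_Z(399 − (q_Z + q_X)) − 132q_Z.
∂π/∂q_Z = 267 − 2q_Z − q_X = 0, so q_Z = 133.5 − 0.5q_X.
By symmetry q_X = q_Z; substituting into the reaction function, 1.5q_Z = 133.5 and q_Z = 89.

89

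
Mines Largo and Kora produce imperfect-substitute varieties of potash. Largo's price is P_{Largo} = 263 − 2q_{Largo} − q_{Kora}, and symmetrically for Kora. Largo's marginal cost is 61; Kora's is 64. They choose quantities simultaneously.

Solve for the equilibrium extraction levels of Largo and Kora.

40.6, 39.6

Mine Largo's profit: π = q_{Largo}(263 − 2q_{Largo} − q_{Kora}) − 61q_{Largo}.
∂π/∂q_{Largo} = 202 − 4q_{Largo} − q_{Kora} = 0 ⇒ q_{Largo} = 50.5 − 0.25q_{Kora}.
Similarly q_{Kora} = 49.75 − 0.25q_{Largo}.
Plugging q_{Kora} into Largo's best response: q_{Largo} = 50.5 − 0.25(49.75 − 0.25q_{Largo}) ⇒ 0.9375q_{Largo} = 38.0625, so q_{Largo} = 40.6.
Then q_{Kora} = 49.75 − 0.25·40.6 = 39.6.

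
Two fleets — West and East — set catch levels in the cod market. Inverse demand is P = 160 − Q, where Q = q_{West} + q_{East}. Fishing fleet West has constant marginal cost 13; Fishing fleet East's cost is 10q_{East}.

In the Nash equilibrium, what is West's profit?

2304

Fishing fleet West's profit: π = q_{West}(160 − (q_{West} + q_{East})) − 13q_{West}.
∂π/∂q_{West} = 147 − 2q_{West} − q_{East} = 0, so q_{West} = 73.5 − 0.5q_{East}.
By the same steps for East: q_{East} = 75 − 0.5q_{West}.
Substituting the second reaction function into the first: q_{West} = 73.5 − 0.5(75 − 0.5q_{West}), which gives 0.75q_{West} = 36 ⇒ q_{West} = 48.
Then q_{East} = 75 − 0.5·48 = 51.
Price P = 160 − 99 = 61.
West's profit: (61 − 13)·48 = 2304.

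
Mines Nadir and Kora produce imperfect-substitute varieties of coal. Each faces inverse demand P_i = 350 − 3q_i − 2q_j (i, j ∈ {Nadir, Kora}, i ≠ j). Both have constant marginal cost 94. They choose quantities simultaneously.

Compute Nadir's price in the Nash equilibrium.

Mine Nadir's profit: π = q_{Nadir}(350 − 3q_{Nadir} − 2q_{Kora}) − 94q_{Nadir}.
∂π/∂q_{Nadir} = 256 − 6q_{Nadir} − 2q_{Kora} = 0 ⇒ q_{Nadir} = 128/3 − (1/3)q_{Kora}.
Setting q_{Nadir} = q_{Kora} in the reaction function: q_{Nadir} = 128/3 − (1/3)q_{Nadir}, so q_{Nadir} = (128/3) / (4/3) = 32.
P_{Nadir} = 350 − 3·32 − 2·32 = 190.

190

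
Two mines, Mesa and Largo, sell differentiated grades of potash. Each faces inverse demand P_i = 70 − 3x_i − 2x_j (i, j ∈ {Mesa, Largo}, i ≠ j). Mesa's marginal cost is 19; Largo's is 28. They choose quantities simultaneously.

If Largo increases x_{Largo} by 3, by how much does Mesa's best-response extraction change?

Mine Mesa's profit: π = x_{Mesa}(70 − 3x_{Mesa} − 2x_{Largo}) − 19x_{Mesa}.
∂π/∂x_{Mesa} = 51 − 6x_{Mesa} − 2x_{Largo} = 0 ⇒ x_{Mesa} = 8.5 − (1/3)x_{Largo}.
The reaction-function slope is −1/3, so a 3-unit rise in x_{Largo} moves x_{Mesa} by −1/3 × 3 = −1. Mesa's best response falls — the actions are strategic substitutes.

-1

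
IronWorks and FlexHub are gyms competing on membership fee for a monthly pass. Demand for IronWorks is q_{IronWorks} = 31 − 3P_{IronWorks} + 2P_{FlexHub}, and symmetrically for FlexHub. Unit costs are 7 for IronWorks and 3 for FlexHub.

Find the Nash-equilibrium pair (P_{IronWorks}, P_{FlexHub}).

IronWorks's profit: π = (P_{IronWorks} − 7)(31 − 3P_{IronWorks} + 2P_{FlexHub}).
∂π/∂P_{IronWorks} = 52 − 6P_{IronWorks} + 2P_{FlexHub} = 0 ⇒ P_{IronWorks} = 26/3 + (1/3)P_{FlexHub}.
Similarly P_{FlexHub} = 20/3 + (1/3)P_{IronWorks}.
Substituting the second reaction function into the first: P_{IronWorks} = 26/3 + (1/3)(20/3 + (1/3)P_{IronWorks}), which gives (8/9)P_{IronWorks} = 98/9 ⇒ P_{IronWorks} = 12.25.
Then P_{FlexHub} = 20/3 + (1/3)·12.25 = 10.75.

12.25, 10.75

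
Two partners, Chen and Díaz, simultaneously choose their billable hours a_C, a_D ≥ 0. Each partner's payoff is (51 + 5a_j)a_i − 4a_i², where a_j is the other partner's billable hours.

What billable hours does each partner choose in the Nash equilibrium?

Chen's payoff is (51 + 5a_D)a_C − 4a_C².
∂π/∂a_C = 51 + 5a_D − 8a_C = 0, so a_C = 6.375 + 0.625a_D.
Setting a_C = a_D in the reaction function: a_C = 6.375 + 0.625a_C, so a_C = 6.375 / 0.375 = 17.

17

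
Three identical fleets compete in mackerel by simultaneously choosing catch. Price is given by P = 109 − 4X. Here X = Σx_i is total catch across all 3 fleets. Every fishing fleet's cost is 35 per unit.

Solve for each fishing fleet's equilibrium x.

A representative fishing fleet's profit is π_i = x_i(109 − 4X) − 35x_i, with X = x_i + Σ_{j≠i} x_j.
First-order condition: 74 − 8x_i − 4Σ_{j≠i} x_j = 0.
With identical fishing fleets, set every x_j = x: then 74 − 8x − 8x = 0, i.e. x = 74/16 = 4.625.

4.625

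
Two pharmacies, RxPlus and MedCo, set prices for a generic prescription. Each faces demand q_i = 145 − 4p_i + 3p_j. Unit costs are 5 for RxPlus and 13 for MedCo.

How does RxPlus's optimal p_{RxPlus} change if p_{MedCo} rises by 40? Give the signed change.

RxPlus's profit: π = (p_{RxPlus} − 5)(145 − 4p_{RxPlus} + 3p_{MedCo}).
∂π/∂p_{RxPlus} = 165 − 8p_{RxPlus} + 3p_{MedCo} = 0 ⇒ p_{RxPlus} = 20.625 + 0.375p_{MedCo}.
The reaction-function slope is 0.375, so a 40-unit rise in p_{MedCo} moves p_{RxPlus} by 0.375 × 40 = 15. RxPlus's best response rises — the actions are strategic complements.

15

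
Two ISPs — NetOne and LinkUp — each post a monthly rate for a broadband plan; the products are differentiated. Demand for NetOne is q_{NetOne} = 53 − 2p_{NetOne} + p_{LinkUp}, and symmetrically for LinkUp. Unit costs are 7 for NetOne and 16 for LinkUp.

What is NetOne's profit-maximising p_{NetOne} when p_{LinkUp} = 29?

NetOne's profit: π = (p_{NetOne} − 7)(53 − 2p_{NetOne} + p_{LinkUp}).
∂π/∂p_{NetOne} = 67 − 4p_{NetOne} + p_{LinkUp} = 0 ⇒ p_{NetOne} = 16.75 + 0.25p_{LinkUp}.
At p_{LinkUp} = 29: p_{NetOne} = 16.75 + 0.25·29 = 24.

24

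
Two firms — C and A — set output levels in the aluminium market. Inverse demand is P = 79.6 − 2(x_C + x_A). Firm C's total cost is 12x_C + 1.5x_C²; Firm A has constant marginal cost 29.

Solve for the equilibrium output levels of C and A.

7.05, 9.125

Firm C's profit: π = x_C(79.6 − 2(x_C + x_A)) − 12x_C − 1.5x_C².
∂π/∂x_C = 67.6 − 7x_C − 2x_A = 0, so x_C = 338/35 − (2/7)x_A.
For A: ∂π/∂x_A = 50.6 − 4x_A − 2x_C = 0 ⇒ x_A = 12.65 − 0.5x_C.
Substituting the second reaction function into the first: x_C = 338/35 − (2/7)(12.65 − 0.5x_C), which gives (6/7)x_C = 423/70 ⇒ x_C = 7.05.
Then x_A = 12.65 − 0.5·7.05 = 9.125.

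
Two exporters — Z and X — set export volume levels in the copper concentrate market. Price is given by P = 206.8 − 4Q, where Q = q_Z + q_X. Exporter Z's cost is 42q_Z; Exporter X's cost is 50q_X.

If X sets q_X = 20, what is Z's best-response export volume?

Exporter Z's profit: π = q_Z(206.8 − 4(q_Z + q_X)) − 42q_Z.
∂π/∂q_Z = 164.8 − 8q_Z − 4q_X = 0, so q_Z = 20.6 − 0.5q_X.
At q_X = 20: q_Z = 20.6 − 0.5·20 = 10.6.

10.6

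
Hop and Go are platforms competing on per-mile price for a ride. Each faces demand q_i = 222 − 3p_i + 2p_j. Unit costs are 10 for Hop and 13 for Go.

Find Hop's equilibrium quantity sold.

160.6875

Hop's profit: π = (p_{Hop} − 10)(222 − 3p_{Hop} + 2p_{Go}).
∂π/∂p_{Hop} = 252 − 6p_{Hop} + 2p_{Go} = 0 ⇒ p_{Hop} = 42 + (1/3)p_{Go}.
Similarly p_{Go} = 43.5 + (1/3)p_{Hop}.
Substituting the second reaction function into the first: p_{Hop} = 42 + (1/3)(43.5 + (1/3)p_{Hop}), which gives (8/9)p_{Hop} = 56.5 ⇒ p_{Hop} = 63.5625.
Then p_{Go} = 43.5 + (1/3)·63.5625 = 64.6875.
q_{Hop} = 222 − 3·63.5625 + 2·64.6875 = 160.6875.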